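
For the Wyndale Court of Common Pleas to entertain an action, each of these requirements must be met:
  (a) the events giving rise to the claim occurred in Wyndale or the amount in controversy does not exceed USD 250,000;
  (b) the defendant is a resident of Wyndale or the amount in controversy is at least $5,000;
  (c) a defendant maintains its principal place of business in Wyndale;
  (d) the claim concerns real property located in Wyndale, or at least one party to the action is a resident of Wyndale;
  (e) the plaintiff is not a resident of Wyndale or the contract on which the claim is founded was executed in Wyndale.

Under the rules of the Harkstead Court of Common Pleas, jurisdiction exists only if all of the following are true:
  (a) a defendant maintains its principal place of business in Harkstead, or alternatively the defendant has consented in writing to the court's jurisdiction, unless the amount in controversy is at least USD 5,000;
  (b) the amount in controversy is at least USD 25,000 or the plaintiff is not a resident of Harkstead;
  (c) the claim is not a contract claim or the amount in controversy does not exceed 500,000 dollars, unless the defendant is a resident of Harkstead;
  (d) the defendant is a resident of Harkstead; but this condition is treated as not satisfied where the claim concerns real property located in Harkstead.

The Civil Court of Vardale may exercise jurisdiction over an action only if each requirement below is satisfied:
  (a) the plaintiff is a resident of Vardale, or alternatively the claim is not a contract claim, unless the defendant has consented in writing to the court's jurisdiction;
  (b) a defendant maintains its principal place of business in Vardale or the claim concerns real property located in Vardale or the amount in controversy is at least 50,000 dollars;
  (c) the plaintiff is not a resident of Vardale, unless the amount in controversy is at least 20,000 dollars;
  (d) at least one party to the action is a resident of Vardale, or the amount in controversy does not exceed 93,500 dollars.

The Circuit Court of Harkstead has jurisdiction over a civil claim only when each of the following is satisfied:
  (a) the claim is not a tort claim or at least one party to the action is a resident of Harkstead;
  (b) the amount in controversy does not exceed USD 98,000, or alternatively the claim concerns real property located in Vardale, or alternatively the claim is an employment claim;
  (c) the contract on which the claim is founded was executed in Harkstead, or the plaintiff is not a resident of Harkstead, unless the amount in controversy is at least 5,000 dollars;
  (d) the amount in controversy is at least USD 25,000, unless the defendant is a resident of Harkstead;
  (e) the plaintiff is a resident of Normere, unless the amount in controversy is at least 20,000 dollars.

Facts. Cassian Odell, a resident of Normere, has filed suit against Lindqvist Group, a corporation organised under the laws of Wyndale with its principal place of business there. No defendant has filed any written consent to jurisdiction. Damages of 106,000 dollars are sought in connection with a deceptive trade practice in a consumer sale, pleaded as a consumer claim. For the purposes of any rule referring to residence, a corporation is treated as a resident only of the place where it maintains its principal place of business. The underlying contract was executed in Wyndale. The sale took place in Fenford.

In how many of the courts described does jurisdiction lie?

1

The Wyndale Court of Common Pleas:
  (a) The amount in controversy is USD 106,000, within the $250,000 ceiling, which satisfies one of the alternatives. Satisfied.
  (b) The defendant resides in Wyndale — that alternative is enough. Satisfied.
  (c) Lindqvist Group has its principal place of business in Wyndale. Met.
  (d) Lindqvist Group resides in Wyndale — that alternative is enough. Satisfied.
  (e) The plaintiff resides in Normere, which is not Wyndale — that alternative is enough. Satisfied.
  → Jurisdiction lies.
The Harkstead Court of Common Pleas:
  (a) The corporate defendant(s) have their principal place of business in Wyndale, not Harkstead; no such written consent has been filed — every alternative fails. But the amount in controversy is 106,000 dollars, which meets the $5,000 floor, and the 'unless' clause therefore excuses the requirement. Condition met.
  (b) The amount in controversy is 106,000 dollars, which meets the $25,000 floor, which satisfies one of the alternatives. Condition met.
  (c) The claim is a consumer claim, not a contract claim — that alternative is enough. Satisfied.
  (d) The defendant resides in Wyndale, not Harkstead. Condition not met.
  → At least one condition fails; no jurisdiction.
The Civil Court of Vardale:
  (a) The claim is a consumer claim, not a contract claim — that alternative is enough. Met.
  (b) The amount in controversy is USD 106,000, which meets the USD 50,000 floor, which satisfies one of the alternatives. Condition met.
  (c) The plaintiff resides in Normere, which is not Vardale. Satisfied.
  (d) No party resides in Vardale; the amount in controversy is 106,000 dollars, above the 93,500 dollars ceiling — every alternative fails. Fails.
  → The court lacks jurisdiction.
The Circuit Court of Harkstead:
  (a) The claim is a consumer claim, not a tort claim, so this disjunct is met. Condition met.
  (b) The amount in controversy is 106,000 dollars, above the USD 98,000 ceiling; the claim does not concern real property; the claim is a consumer claim, not an employment claim — no alternative holds. Not satisfied.
  (c) The plaintiff resides in Normere, which is not Harkstead, so this disjunct is met. Met.
  (d) The amount in controversy is USD 106,000, which meets the 25,000 dollars floor. Satisfied.
  (e) The plaintiff resides in Normere. Satisfied.
  → No jurisdiction.
Courts with jurisdiction: the Wyndale Court of Common Pleas — 1 in total.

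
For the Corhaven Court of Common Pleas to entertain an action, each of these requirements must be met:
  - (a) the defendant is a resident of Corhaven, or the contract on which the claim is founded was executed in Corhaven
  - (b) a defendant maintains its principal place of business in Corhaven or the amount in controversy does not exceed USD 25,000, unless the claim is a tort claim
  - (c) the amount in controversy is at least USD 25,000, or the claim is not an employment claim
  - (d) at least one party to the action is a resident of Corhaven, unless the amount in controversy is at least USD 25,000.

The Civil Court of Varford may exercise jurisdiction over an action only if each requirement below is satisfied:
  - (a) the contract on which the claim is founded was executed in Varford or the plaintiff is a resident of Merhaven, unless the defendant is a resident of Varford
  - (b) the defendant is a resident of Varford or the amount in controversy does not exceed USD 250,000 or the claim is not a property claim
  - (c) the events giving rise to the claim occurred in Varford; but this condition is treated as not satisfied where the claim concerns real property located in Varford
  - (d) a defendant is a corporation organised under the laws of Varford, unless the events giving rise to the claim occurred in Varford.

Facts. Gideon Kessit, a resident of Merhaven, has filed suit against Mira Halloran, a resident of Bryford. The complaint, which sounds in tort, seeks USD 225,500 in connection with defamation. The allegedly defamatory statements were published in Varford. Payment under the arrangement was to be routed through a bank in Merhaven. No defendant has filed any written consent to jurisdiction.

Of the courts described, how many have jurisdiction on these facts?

1

The Corhaven Court of Common Pleas:
  (a) The defendant resides in Bryford, not Corhaven; no contract (and hence no place of execution) is alleged — every alternative fails. Fails.
  (b) No defendant is a corporation; the amount in controversy is USD 225,500, above the 25,000 dollars ceiling — none of the alternatives is met. However, the claim is a tort claim, so the 'unless' proviso supplies this condition. Condition met.
  (c) The amount in controversy is $225,500, which meets the $25,000 floor, which satisfies one of the alternatives. Satisfied.
  (d) No party resides in Corhaven. But the amount in controversy is $225,500, which meets the 25,000 dollars floor, and the 'unless' clause therefore excuses the requirement. Met.
  → The court lacks jurisdiction.
The Civil Court of Varford:
  (a) The plaintiff resides in Merhaven, which satisfies one of the alternatives. Satisfied.
  (b) The amount in controversy is USD 225,500, within the $250,000 ceiling — that alternative is enough. Satisfied.
  (c) The operative events occurred in Varford. The carve-out does not apply: the claim does not concern real property. Condition met.
  (d) No defendant is a corporation. The proviso rescues it, though: the operative events occurred in Varford. Condition met.
  → The court has jurisdiction.
Courts with jurisdiction: the Civil Court of Varford — 1 in total.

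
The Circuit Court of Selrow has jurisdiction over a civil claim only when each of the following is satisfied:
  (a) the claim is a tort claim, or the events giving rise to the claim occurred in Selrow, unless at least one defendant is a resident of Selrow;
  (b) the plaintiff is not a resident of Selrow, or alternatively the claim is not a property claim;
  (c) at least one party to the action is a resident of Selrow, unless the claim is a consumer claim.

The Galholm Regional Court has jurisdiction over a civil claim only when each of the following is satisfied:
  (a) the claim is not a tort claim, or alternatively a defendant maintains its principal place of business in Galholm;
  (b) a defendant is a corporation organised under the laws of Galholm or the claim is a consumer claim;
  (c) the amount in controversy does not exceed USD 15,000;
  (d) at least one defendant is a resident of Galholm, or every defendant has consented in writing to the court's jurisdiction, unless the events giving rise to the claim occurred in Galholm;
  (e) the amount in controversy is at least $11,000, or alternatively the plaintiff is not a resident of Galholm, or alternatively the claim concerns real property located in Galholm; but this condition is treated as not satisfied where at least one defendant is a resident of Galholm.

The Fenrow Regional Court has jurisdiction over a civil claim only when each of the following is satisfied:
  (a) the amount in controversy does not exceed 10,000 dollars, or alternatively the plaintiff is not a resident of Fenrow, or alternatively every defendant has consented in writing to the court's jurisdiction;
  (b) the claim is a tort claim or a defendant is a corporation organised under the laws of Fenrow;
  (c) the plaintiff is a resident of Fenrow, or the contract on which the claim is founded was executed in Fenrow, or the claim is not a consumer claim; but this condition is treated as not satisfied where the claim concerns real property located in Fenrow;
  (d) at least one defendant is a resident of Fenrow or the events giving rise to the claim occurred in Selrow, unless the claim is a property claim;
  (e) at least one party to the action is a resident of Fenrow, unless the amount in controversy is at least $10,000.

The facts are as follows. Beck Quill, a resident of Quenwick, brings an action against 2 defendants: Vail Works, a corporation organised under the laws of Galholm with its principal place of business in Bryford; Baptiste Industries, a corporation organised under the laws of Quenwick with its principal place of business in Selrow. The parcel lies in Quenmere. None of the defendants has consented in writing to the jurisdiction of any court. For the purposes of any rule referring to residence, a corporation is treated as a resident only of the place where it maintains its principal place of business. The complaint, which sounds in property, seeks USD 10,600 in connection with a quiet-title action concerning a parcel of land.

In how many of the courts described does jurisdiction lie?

1

The Circuit Court of Selrow:
  (a) The claim is a property claim, not a tort claim; the operative events occurred in Quenmere, not Selrow — no alternative holds. However, Baptiste Industries resides in Selrow, so the 'unless' proviso supplies this condition. Satisfied.
  (b) The plaintiff resides in Quenwick, which is not Selrow, so one alternative holds. Satisfied.
  (c) Baptiste Industries resides in Selrow. Met.
  → Jurisdiction lies.
The Galholm Regional Court:
  (a) The claim is a property claim, not a tort claim, which satisfies one of the alternatives. Met.
  (b) Vail Works is organised under the laws of Galholm, so this disjunct is met. Condition met.
  (c) The amount in controversy is 10,600 dollars, within the 15,000 dollars ceiling. Condition met.
  (d) No defendant resides in Galholm (they reside in Bryford, Selrow); no such written consent has been filed — none of the alternatives is met. And the operative events occurred in Quenmere, not Galholm, so the proviso does not save it. Not satisfied.
  (e) The plaintiff resides in Quenwick, which is not Galholm, so one alternative holds. The carve-out does not apply: no defendant resides in Galholm (they reside in Bryford, Selrow). Satisfied.
  → At least one condition fails; no jurisdiction.
The Fenrow Regional Court:
  (a) The plaintiff resides in Quenwick, which is not Fenrow, which satisfies one of the alternatives. Met.
  (b) The claim is a property claim, not a tort claim; the corporate defendant(s) are organised in Galholm, Quenwick, not Fenrow — every alternative fails. Fails.
  (c) The claim is a property claim, not a consumer claim, which satisfies one of the alternatives. The exception is not triggered, since the property lies in Quenmere, not Fenrow. Satisfied.
  (d) No defendant resides in Fenrow (they reside in Bryford, Selrow); the operative events occurred in Quenmere, not Selrow — every alternative fails. However, the claim is a property claim, so the 'unless' proviso supplies this condition. Met.
  (e) No party resides in Fenrow. But the amount in controversy is $10,600, which meets the $10,000 floor, and the 'unless' clause therefore excuses the requirement. Satisfied.
  → The court lacks jurisdiction.
Courts with jurisdiction: the Circuit Court of Selrow — 1 in total.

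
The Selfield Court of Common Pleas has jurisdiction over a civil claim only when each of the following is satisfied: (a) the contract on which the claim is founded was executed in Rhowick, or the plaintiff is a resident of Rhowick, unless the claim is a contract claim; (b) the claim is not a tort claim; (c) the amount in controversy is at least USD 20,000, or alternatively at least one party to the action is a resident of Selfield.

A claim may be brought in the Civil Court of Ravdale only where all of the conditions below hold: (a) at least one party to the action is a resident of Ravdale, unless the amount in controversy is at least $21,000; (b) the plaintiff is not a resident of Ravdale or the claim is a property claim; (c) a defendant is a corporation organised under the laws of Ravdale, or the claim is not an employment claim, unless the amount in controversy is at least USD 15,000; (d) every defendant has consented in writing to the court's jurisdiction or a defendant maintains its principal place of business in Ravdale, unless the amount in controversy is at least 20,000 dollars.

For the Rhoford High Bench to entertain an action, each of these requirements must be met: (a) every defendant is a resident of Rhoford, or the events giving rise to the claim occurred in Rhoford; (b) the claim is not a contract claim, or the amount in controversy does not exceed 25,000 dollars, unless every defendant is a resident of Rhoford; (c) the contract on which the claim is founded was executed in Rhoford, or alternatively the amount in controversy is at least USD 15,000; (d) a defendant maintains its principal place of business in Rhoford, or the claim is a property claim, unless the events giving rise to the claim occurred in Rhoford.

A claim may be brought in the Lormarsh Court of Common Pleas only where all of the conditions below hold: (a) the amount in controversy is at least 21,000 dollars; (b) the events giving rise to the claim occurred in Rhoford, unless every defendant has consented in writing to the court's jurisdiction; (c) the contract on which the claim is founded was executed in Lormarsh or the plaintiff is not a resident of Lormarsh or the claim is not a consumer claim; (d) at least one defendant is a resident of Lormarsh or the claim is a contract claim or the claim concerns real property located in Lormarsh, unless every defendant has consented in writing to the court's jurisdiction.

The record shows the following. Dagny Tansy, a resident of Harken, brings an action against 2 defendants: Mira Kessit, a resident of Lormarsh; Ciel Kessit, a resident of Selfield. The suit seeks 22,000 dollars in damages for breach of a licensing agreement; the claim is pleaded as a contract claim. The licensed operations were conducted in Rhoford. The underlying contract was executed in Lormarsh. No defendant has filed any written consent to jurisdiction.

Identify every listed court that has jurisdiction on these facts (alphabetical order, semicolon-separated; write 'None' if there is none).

The Selfield Court of Common Pleas:
  (a) The contract was executed in Lormarsh, not Rhowick; the plaintiff resides in Harken, not Rhowick — every alternative fails. But the claim is a contract claim, and the 'unless' clause therefore excuses the requirement. Met.
  (b) The claim is a contract claim, not a tort claim. Condition met.
  (c) The amount in controversy is 22,000 dollars, which meets the $20,000 floor, so this disjunct is met. Condition met.
  → The court has jurisdiction.
The Civil Court of Ravdale:
  (a) No party resides in Ravdale. But the amount in controversy is USD 22,000, which meets the $21,000 floor, and the 'unless' clause therefore excuses the requirement. Met.
  (b) The plaintiff resides in Harken, which is not Ravdale, so one alternative holds. Met.
  (c) The claim is a contract claim, not an employment claim, which satisfies one of the alternatives. Condition met.
  (d) No such written consent has been filed; no defendant is a corporation — none of the alternatives is met. The proviso rescues it, though: the amount in controversy is 22,000 dollars, which meets the USD 20,000 floor. Condition met.
  → The court has jurisdiction.
The Rhoford High Bench:
  (a) The operative events occurred in Rhoford, which satisfies one of the alternatives. Satisfied.
  (b) The amount in controversy is USD 22,000, within the 25,000 dollars ceiling, which satisfies one of the alternatives. Condition met.
  (c) The amount in controversy is USD 22,000, which meets the USD 15,000 floor — that alternative is enough. Met.
  (d) No defendant is a corporation; the claim is a contract claim, not a property claim — no alternative holds. But the operative events occurred in Rhoford, and the 'unless' clause therefore excuses the requirement. Met.
  → Every requirement is satisfied — jurisdiction.
The Lormarsh Court of Common Pleas:
  (a) The amount in controversy is $22,000, which meets the $21,000 floor. Satisfied.
  (b) The operative events occurred in Rhoford. Condition met.
  (c) The contract was executed in Lormarsh, which satisfies one of the alternatives. Condition met.
  (d) Mira Kessit resides in Lormarsh, so this disjunct is met. Met.
  → All conditions met; jurisdiction exists.

the Civil Court of Ravdale; the Lormarsh Court of Common Pleas; the Rhoford High Bench; the Selfield Court of Common Pleas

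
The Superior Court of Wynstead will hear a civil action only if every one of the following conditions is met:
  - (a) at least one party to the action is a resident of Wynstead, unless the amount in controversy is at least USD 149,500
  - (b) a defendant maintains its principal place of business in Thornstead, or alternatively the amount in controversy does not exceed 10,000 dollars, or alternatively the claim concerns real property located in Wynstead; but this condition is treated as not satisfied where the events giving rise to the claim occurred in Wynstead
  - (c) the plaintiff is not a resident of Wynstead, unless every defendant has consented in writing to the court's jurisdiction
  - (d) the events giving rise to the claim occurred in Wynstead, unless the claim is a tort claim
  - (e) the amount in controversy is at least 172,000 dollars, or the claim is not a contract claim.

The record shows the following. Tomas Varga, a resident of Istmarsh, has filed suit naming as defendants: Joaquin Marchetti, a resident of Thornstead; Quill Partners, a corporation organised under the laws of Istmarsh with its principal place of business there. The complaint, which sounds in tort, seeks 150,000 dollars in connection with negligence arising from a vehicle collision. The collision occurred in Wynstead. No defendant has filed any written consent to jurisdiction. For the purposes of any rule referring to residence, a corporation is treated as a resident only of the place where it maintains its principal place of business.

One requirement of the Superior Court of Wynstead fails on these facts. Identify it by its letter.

(b)

The Superior Court of Wynstead:
  (a) No party resides in Wynstead. However, the amount in controversy is 150,000 dollars, which meets the $149,500 floor, so the 'unless' proviso supplies this condition. Condition met.
  (b) The corporate defendant(s) have their principal place of business in Istmarsh, not Thornstead; the amount in controversy is 150,000 dollars, above the USD 10,000 ceiling; the claim does not concern real property — none of the alternatives is met. Not met.
  (c) The plaintiff resides in Istmarsh, which is not Wynstead. Met.
  (d) The operative events occurred in Wynstead. Satisfied.
  (e) The claim is a tort claim, not a contract claim, so this disjunct is met. Met.
Only condition (b) fails.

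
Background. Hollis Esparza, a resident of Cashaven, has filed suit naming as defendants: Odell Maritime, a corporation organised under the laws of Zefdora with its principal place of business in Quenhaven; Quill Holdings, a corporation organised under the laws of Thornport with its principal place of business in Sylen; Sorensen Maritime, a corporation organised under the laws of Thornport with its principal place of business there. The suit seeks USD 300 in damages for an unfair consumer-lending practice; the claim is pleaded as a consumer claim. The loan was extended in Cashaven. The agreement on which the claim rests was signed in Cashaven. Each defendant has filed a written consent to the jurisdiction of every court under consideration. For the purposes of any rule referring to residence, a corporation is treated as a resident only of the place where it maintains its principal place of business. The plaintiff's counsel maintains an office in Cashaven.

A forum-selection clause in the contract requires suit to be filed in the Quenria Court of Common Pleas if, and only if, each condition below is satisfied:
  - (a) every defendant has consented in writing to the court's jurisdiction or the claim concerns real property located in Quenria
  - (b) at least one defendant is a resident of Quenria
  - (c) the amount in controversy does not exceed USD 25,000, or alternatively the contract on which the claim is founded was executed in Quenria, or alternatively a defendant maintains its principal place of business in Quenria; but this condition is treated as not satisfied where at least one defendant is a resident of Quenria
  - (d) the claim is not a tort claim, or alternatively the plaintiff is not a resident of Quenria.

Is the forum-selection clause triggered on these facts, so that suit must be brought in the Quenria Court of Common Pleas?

No

The Quenria Court of Common Pleas:
  (a) Every defendant has filed written consent, so this disjunct is met. Met.
  (b) No defendant resides in Quenria (they reside in Quenhaven, Sylen, Thornport). Fails.
  (c) The amount in controversy is $300, within the USD 25,000 ceiling — that alternative is enough. And the carve-out is inapplicable — no defendant resides in Quenria (they reside in Quenhaven, Sylen, Thornport). Satisfied.
  (d) The claim is a consumer claim, not a tort claim — that alternative is enough. Met.
  → Forum clause is not triggered.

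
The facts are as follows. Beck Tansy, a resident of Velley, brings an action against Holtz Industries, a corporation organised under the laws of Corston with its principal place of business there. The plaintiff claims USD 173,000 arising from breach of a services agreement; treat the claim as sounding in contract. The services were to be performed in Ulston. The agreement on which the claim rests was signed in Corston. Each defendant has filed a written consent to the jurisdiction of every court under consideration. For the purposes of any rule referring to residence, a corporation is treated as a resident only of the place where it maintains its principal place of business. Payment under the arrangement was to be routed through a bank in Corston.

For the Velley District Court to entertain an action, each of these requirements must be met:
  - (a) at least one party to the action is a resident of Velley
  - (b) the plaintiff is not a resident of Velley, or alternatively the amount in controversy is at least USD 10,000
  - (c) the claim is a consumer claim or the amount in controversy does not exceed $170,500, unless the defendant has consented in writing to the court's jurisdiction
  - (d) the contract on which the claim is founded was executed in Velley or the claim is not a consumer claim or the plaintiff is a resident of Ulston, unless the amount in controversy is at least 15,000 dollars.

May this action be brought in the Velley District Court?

The Velley District Court:
  (a) Beck Tansy resides in Velley. Satisfied.
  (b) The amount in controversy is $173,000, which meets the $10,000 floor, so this disjunct is met. Met.
  (c) The claim is a contract claim, not a consumer claim; the amount in controversy is $173,000, above the USD 170,500 ceiling — no alternative holds. The proviso rescues it, though: every defendant has filed written consent. Satisfied.
  (d) The claim is a contract claim, not a consumer claim, so this disjunct is met. Met.
  → The court has jurisdiction.

Yes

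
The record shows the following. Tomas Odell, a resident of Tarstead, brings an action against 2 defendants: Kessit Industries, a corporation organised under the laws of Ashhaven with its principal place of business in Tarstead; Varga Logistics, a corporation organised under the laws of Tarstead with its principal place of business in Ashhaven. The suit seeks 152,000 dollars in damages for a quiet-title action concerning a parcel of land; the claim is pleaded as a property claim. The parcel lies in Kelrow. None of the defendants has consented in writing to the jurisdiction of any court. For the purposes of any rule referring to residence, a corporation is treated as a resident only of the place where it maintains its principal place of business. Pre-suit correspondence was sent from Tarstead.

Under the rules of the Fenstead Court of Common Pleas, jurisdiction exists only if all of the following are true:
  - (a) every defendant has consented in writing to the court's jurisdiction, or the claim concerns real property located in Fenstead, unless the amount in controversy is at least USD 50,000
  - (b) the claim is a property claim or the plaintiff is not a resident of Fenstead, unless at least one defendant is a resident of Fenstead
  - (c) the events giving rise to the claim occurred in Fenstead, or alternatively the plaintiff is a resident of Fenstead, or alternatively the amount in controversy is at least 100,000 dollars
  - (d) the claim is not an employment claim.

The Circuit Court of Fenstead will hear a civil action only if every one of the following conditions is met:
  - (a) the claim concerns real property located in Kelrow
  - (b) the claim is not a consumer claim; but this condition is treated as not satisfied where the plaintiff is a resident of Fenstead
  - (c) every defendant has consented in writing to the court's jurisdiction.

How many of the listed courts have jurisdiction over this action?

The Fenstead Court of Common Pleas:
  (a) No such written consent has been filed; the property lies in Kelrow, not Fenstead — every alternative fails. However, the amount in controversy is 152,000 dollars, which meets the $50,000 floor, so the 'unless' proviso supplies this condition. Satisfied.
  (b) The claim is a property claim, so this disjunct is met. Condition met.
  (c) The amount in controversy is USD 152,000, which meets the USD 100,000 floor, so this disjunct is met. Met.
  (d) The claim is a property claim, not an employment claim. Met.
  → Every requirement is satisfied — jurisdiction.
The Circuit Court of Fenstead:
  (a) The property lies in Kelrow. Condition met.
  (b) The claim is a property claim, not a consumer claim. The carve-out does not apply: the plaintiff resides in Tarstead, not Fenstead. Met.
  (c) No such written consent has been filed. Not satisfied.
  → Not every requirement is met — no jurisdiction.
Courts with jurisdiction: the Fenstead Court of Common Pleas — 1 in total.

1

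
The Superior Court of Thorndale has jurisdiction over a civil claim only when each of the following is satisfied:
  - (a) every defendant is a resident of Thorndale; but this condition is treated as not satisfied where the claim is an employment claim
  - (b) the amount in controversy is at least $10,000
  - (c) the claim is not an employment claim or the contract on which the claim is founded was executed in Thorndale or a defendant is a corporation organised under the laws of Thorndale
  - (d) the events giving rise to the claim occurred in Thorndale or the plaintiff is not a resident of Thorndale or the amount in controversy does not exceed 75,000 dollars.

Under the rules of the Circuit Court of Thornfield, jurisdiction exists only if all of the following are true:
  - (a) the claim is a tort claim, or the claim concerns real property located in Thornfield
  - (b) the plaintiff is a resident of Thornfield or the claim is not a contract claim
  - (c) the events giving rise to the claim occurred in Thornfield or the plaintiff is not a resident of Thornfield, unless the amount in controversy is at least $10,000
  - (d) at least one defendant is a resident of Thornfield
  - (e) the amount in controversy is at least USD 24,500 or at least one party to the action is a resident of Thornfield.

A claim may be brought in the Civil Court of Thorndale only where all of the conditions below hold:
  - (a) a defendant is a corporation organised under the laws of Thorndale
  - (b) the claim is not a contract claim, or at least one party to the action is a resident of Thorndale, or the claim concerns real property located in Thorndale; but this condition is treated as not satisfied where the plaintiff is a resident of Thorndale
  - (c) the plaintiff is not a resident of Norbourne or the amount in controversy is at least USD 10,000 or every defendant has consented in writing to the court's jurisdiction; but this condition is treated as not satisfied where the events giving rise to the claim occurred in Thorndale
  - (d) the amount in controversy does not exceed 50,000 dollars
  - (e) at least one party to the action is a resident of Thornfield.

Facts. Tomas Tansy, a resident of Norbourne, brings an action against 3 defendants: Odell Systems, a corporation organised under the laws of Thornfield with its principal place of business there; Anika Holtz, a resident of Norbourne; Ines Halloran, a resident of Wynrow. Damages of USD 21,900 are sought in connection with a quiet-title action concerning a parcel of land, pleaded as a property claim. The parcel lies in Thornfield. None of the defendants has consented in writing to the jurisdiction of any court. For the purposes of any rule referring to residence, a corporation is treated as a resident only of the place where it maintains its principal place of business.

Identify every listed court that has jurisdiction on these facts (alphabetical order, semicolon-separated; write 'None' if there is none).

The Superior Court of Thorndale:
  (a) The defendants reside as follows — Odell Systems in Thornfield, Anika Holtz in Norbourne, Ines Halloran in Wynrow — not all in Thorndale. Not met.
  (b) The amount in controversy is $21,900, which meets the 10,000 dollars floor. Condition met.
  (c) The claim is a property claim, not an employment claim, so one alternative holds. Met.
  (d) The plaintiff resides in Norbourne, which is not Thorndale, so one alternative holds. Condition met.
  → The court lacks jurisdiction.
The Circuit Court of Thornfield:
  (a) The property lies in Thornfield, so this disjunct is met. Satisfied.
  (b) The claim is a property claim, not a contract claim, so one alternative holds. Met.
  (c) The operative events occurred in Thornfield, so one alternative holds. Condition met.
  (d) Odell Systems resides in Thornfield. Satisfied.
  (e) Odell Systems resides in Thornfield, so this disjunct is met. Satisfied.
  → All conditions met; jurisdiction exists.
The Civil Court of Thorndale:
  (a) The corporate defendant(s) are organised in Thornfield, not Thorndale. Not met.
  (b) The claim is a property claim, not a contract claim, which satisfies one of the alternatives. And the carve-out is inapplicable — the plaintiff resides in Norbourne, not Thorndale. Met.
  (c) The amount in controversy is USD 21,900, which meets the USD 10,000 floor, which satisfies one of the alternatives. And the carve-out is inapplicable — the operative events occurred in Thornfield, not Thorndale. Met.
  (d) The amount in controversy is $21,900, within the USD 50,000 ceiling. Met.
  (e) Odell Systems resides in Thornfield. Met.
  → No jurisdiction.

the Circuit Court of Thornfield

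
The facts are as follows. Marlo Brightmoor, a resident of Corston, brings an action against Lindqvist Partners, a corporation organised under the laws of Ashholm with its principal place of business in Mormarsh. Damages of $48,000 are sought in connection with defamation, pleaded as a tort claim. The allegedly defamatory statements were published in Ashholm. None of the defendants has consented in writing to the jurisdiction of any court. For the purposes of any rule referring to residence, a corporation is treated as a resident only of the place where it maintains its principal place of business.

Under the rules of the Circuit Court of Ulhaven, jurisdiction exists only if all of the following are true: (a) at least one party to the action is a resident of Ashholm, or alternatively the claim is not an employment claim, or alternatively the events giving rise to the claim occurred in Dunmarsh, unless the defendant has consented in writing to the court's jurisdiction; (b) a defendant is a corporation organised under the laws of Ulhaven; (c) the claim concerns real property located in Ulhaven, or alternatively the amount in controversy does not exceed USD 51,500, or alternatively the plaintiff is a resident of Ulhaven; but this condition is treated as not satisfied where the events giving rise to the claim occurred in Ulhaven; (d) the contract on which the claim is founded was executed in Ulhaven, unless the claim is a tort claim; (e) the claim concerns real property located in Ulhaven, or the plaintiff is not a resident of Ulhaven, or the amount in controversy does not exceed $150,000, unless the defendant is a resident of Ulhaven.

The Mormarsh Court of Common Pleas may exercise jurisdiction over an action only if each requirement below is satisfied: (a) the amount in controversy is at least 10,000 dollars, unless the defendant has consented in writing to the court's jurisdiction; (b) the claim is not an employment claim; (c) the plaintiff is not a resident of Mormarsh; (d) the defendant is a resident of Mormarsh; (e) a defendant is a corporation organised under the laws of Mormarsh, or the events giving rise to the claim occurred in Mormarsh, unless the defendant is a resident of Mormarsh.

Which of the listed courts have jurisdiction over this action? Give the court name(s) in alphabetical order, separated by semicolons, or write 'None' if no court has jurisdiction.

the Mormarsh Court of Common Pleas

The Circuit Court of Ulhaven:
  (a) The claim is a tort claim, not an employment claim, so this disjunct is met. Satisfied.
  (b) The corporate defendant(s) are organised in Ashholm, not Ulhaven. Fails.
  (c) The amount in controversy is 48,000 dollars, within the 51,500 dollars ceiling, which satisfies one of the alternatives. The carve-out does not apply: the operative events occurred in Ashholm, not Ulhaven. Met.
  (d) No contract (and hence no place of execution) is alleged. But the claim is a tort claim, and the 'unless' clause therefore excuses the requirement. Met.
  (e) The plaintiff resides in Corston, which is not Ulhaven, which satisfies one of the alternatives. Met.
  → Not every requirement is met — no jurisdiction.
The Mormarsh Court of Common Pleas:
  (a) The amount in controversy is $48,000, which meets the USD 10,000 floor. Condition met.
  (b) The claim is a tort claim, not an employment claim. Satisfied.
  (c) The plaintiff resides in Corston, which is not Mormarsh. Met.
  (d) The defendant resides in Mormarsh. Met.
  (e) The corporate defendant(s) are organised in Ashholm, not Mormarsh; the operative events occurred in Ashholm, not Mormarsh — every alternative fails. But the defendant resides in Mormarsh, and the 'unless' clause therefore excuses the requirement. Met.
  → All conditions met; jurisdiction exists.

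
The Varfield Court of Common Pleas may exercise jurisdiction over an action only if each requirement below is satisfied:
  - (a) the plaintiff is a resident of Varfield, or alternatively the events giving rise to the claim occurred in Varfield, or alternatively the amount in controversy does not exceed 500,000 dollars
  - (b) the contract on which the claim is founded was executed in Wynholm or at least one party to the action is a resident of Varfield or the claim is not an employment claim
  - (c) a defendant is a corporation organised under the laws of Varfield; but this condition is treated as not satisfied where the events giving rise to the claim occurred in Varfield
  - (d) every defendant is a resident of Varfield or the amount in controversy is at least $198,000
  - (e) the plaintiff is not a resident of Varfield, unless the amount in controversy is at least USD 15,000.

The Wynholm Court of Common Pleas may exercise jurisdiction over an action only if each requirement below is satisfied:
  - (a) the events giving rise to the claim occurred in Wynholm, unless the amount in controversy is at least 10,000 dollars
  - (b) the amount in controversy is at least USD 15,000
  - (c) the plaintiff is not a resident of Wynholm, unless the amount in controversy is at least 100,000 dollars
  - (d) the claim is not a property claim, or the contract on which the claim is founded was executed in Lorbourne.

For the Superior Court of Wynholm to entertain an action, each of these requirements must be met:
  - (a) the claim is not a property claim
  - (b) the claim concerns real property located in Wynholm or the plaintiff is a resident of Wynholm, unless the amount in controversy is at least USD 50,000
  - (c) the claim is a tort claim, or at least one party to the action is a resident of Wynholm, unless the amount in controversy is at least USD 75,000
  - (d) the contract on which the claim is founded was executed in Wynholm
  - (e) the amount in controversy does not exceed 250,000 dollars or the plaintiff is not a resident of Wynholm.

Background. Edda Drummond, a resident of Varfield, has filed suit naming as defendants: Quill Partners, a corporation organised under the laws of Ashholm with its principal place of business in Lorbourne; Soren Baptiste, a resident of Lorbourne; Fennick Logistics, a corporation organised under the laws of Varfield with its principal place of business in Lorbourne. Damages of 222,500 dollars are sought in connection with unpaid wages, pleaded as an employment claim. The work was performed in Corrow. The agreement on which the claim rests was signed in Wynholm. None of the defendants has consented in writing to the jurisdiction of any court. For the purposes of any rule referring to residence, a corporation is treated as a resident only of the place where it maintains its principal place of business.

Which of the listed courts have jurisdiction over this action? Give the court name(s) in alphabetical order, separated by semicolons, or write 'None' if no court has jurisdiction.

The Varfield Court of Common Pleas:
  (a) The plaintiff resides in Varfield, which satisfies one of the alternatives. Met.
  (b) The contract was executed in Wynholm, so this disjunct is met. Met.
  (c) Fennick Logistics is organised under the laws of Varfield. And the carve-out is inapplicable — the operative events occurred in Corrow, not Varfield. Met.
  (d) The amount in controversy is $222,500, which meets the USD 198,000 floor, so one alternative holds. Satisfied.
  (e) The plaintiff resides in Varfield. The proviso rescues it, though: the amount in controversy is $222,500, which meets the $15,000 floor. Condition met.
  → All conditions met; jurisdiction exists.
The Wynholm Court of Common Pleas:
  (a) The operative events occurred in Corrow, not Wynholm. But the amount in controversy is 222,500 dollars, which meets the 10,000 dollars floor, and the 'unless' clause therefore excuses the requirement. Condition met.
  (b) The amount in controversy is $222,500, which meets the $15,000 floor. Met.
  (c) The plaintiff resides in Varfield, which is not Wynholm. Satisfied.
  (d) The claim is an employment claim, not a property claim — that alternative is enough. Satisfied.
  → All conditions met; jurisdiction exists.
The Superior Court of Wynholm:
  (a) The claim is an employment claim, not a property claim. Condition met.
  (b) The claim does not concern real property; the plaintiff resides in Varfield, not Wynholm — no alternative holds. The proviso rescues it, though: the amount in controversy is $222,500, which meets the $50,000 floor. Condition met.
  (c) The claim is an employment claim, not a tort claim; no party resides in Wynholm — none of the alternatives is met. But the amount in controversy is $222,500, which meets the $75,000 floor, and the 'unless' clause therefore excuses the requirement. Satisfied.
  (d) The contract was executed in Wynholm. Satisfied.
  (e) The amount in controversy is $222,500, within the 250,000 dollars ceiling, which satisfies one of the alternatives. Met.
  → Every requirement is satisfied — jurisdiction.

the Superior Court of Wynholm; the Varfield Court of Common Pleas; the Wynholm Court of Common Pleas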